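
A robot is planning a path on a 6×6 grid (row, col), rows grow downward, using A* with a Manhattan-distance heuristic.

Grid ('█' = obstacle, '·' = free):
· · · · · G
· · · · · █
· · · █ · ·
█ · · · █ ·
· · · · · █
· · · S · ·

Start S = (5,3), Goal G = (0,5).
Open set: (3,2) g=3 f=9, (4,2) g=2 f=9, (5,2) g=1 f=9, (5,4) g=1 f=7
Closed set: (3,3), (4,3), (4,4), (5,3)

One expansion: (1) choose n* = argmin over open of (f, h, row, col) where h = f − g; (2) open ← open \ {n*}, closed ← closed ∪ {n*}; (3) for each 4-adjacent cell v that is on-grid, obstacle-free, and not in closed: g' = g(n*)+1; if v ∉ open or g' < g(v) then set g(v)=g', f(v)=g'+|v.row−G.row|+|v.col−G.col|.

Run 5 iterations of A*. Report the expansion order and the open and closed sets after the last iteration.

order=[(5,4) → (5,5) → (3,2) → (2,2) → (1,2)]; open=[(0,2) g=6 f=9, (1,1) g=6 f=11, (1,3) g=6 f=9, (2,1) g=5 f=11, (3,1) g=4 f=11, (4,2) g=2 f=9, (5,2) g=1 f=9]; closed=[(1,2), (2,2), (3,2), (3,3), (4,3), (4,4), (5,3), (5,4), (5,5)]

step 1: expand (5,4) (f=7, h=6) → closed; open now [(3,2) g=3 f=9, (4,2) g=2 f=9, (5,2) g=1 f=9, (5,5) g=2 f=7]
step 2: expand (5,5) (f=7, h=5) → closed; open now [(3,2) g=3 f=9, (4,2) g=2 f=9, (5,2) g=1 f=9]
step 3: expand (3,2) (f=9, h=6) → closed; open now [(2,2) g=4 f=9, (3,1) g=4 f=11, (4,2) g=2 f=9, (5,2) g=1 f=9]
step 4: expand (2,2) (f=9, h=5) → closed; open now [(1,2) g=5 f=9, (2,1) g=5 f=11, (3,1) g=4 f=11, (4,2) g=2 f=9, (5,2) g=1 f=9]
step 5: expand (1,2) (f=9, h=4) → closed; open now [(0,2) g=6 f=9, (1,1) g=6 f=11, (1,3) g=6 f=9, (2,1) g=5 f=11, (3,1) g=4 f=11, (4,2) g=2 f=9, (5,2) g=1 f=9]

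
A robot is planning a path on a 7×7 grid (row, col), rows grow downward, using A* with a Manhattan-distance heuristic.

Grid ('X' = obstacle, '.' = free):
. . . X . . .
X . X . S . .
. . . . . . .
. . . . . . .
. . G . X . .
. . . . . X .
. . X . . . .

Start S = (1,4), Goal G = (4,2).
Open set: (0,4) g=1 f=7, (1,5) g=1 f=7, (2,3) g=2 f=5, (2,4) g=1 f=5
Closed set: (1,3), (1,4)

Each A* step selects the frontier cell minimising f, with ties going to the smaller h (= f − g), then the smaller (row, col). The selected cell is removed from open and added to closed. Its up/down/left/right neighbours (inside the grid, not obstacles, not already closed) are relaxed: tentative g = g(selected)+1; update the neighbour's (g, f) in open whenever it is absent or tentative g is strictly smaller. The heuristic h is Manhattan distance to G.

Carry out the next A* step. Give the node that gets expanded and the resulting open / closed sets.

expanded=(2,3); open=[(0,4) g=1 f=7, (1,5) g=1 f=7, (2,2) g=3 f=5, (2,4) g=1 f=5, (3,3) g=3 f=5]; closed=[(1,3), (1,4), (2,3)]

step 1: expand (2,3) (f=5, h=3) → closed; open now [(0,4) g=1 f=7, (1,5) g=1 f=7, (2,2) g=3 f=5, (2,4) g=1 f=5, (3,3) g=3 f=5]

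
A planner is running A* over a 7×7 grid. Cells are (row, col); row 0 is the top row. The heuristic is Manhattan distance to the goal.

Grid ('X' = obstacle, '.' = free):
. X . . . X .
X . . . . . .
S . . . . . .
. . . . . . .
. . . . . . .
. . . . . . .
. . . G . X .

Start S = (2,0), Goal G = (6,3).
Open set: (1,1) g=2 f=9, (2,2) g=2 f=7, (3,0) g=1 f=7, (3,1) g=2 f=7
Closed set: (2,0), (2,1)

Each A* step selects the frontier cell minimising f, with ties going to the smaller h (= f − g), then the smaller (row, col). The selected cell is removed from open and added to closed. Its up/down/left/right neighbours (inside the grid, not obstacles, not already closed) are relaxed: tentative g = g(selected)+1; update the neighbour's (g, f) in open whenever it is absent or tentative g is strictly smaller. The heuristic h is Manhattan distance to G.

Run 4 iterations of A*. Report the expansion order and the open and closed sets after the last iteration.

step 1: expand (2,2) (f=7, h=5) → closed; open now [(1,1) g=2 f=9, (1,2) g=3 f=9, (2,3) g=3 f=7, (3,0) g=1 f=7, (3,1) g=2 f=7, (3,2) g=3 f=7]
step 2: expand (2,3) (f=7, h=4) → closed; open now [(1,1) g=2 f=9, (1,2) g=3 f=9, (1,3) g=4 f=9, (2,4) g=4 f=9, (3,0) g=1 f=7, (3,1) g=2 f=7, (3,2) g=3 f=7, (3,3) g=4 f=7]
step 3: expand (3,3) (f=7, h=3) → closed; open now [(1,1) g=2 f=9, (1,2) g=3 f=9, (1,3) g=4 f=9, (2,4) g=4 f=9, (3,0) g=1 f=7, (3,1) g=2 f=7, (3,2) g=3 f=7, (3,4) g=5 f=9, (4,3) g=5 f=7]
step 4: expand (4,3) (f=7, h=2) → closed; open now [(1,1) g=2 f=9, (1,2) g=3 f=9, (1,3) g=4 f=9, (2,4) g=4 f=9, (3,0) g=1 f=7, (3,1) g=2 f=7, (3,2) g=3 f=7, (3,4) g=5 f=9, (4,2) g=6 f=9, (4,4) g=6 f=9, (5,3) g=6 f=7]

order=[(2,2) → (2,3) → (3,3) → (4,3)]; open=[(1,1) g=2 f=9, (1,2) g=3 f=9, (1,3) g=4 f=9, (2,4) g=4 f=9, (3,0) g=1 f=7, (3,1) g=2 f=7, (3,2) g=3 f=7, (3,4) g=5 f=9, (4,2) g=6 f=9, (4,4) g=6 f=9, (5,3) g=6 f=7]; closed=[(2,0), (2,1), (2,2), (2,3), (3,3), (4,3)]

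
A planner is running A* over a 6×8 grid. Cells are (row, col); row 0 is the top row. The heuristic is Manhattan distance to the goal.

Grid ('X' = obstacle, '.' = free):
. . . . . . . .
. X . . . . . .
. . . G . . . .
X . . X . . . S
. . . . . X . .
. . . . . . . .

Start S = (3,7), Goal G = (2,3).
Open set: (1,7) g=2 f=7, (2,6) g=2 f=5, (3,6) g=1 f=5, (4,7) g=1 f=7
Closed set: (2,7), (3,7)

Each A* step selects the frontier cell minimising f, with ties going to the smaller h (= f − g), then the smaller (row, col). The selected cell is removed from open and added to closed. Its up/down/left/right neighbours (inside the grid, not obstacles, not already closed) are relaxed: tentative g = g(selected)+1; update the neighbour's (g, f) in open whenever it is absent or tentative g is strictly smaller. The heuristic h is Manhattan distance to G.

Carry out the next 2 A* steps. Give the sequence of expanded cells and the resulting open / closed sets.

order=[(2,6) → (2,5)]; open=[(1,5) g=4 f=7, (1,6) g=3 f=7, (1,7) g=2 f=7, (2,4) g=4 f=5, (3,5) g=4 f=7, (3,6) g=1 f=5, (4,7) g=1 f=7]; closed=[(2,5), (2,6), (2,7), (3,7)]

step 1: expand (2,6) (f=5, h=3) → closed; open now [(1,6) g=3 f=7, (1,7) g=2 f=7, (2,5) g=3 f=5, (3,6) g=1 f=5, (4,7) g=1 f=7]
step 2: expand (2,5) (f=5, h=2) → closed; open now [(1,5) g=4 f=7, (1,6) g=3 f=7, (1,7) g=2 f=7, (2,4) g=4 f=5, (3,5) g=4 f=7, (3,6) g=1 f=5, (4,7) g=1 f=7]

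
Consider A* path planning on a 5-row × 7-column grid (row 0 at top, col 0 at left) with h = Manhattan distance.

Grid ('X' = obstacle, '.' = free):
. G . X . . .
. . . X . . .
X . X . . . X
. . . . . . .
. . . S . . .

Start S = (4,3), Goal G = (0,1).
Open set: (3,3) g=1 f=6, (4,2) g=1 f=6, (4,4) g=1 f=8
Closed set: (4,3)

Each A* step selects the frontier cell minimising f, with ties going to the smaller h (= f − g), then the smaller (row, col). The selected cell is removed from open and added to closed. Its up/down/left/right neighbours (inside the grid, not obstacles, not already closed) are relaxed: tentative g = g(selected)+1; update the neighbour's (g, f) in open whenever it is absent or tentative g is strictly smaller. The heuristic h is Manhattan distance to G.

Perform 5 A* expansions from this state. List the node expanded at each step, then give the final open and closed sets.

step 1: expand (3,3) (f=6, h=5) → closed; open now [(2,3) g=2 f=6, (3,2) g=2 f=6, (3,4) g=2 f=8, (4,2) g=1 f=6, (4,4) g=1 f=8]
step 2: expand (2,3) (f=6, h=4) → closed; open now [(2,4) g=3 f=8, (3,2) g=2 f=6, (3,4) g=2 f=8, (4,2) g=1 f=6, (4,4) g=1 f=8]
step 3: expand (3,2) (f=6, h=4) → closed; open now [(2,4) g=3 f=8, (3,1) g=3 f=6, (3,4) g=2 f=8, (4,2) g=1 f=6, (4,4) g=1 f=8]
step 4: expand (3,1) (f=6, h=3) → closed; open now [(2,1) g=4 f=6, (2,4) g=3 f=8, (3,0) g=4 f=8, (3,4) g=2 f=8, (4,1) g=4 f=8, (4,2) g=1 f=6, (4,4) g=1 f=8]
step 5: expand (2,1) (f=6, h=2) → closed; open now [(1,1) g=5 f=6, (2,4) g=3 f=8, (3,0) g=4 f=8, (3,4) g=2 f=8, (4,1) g=4 f=8, (4,2) g=1 f=6, (4,4) g=1 f=8]

order=[(3,3) → (2,3) → (3,2) → (3,1) → (2,1)]; open=[(1,1) g=5 f=6, (2,4) g=3 f=8, (3,0) g=4 f=8, (3,4) g=2 f=8, (4,1) g=4 f=8, (4,2) g=1 f=6, (4,4) g=1 f=8]; closed=[(2,1), (2,3), (3,1), (3,2), (3,3), (4,3)]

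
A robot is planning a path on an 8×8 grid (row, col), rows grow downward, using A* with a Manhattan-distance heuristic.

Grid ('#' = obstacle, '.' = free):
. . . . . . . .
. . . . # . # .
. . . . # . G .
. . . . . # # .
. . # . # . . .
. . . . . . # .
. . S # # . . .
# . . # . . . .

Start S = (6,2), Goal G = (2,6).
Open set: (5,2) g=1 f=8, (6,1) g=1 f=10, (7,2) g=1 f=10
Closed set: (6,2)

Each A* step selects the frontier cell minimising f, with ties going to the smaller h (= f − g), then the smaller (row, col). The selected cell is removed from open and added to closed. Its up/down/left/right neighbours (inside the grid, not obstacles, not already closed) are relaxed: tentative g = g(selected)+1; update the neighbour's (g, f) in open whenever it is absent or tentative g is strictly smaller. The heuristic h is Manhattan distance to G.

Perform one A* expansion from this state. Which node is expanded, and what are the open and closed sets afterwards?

expanded=(5,2); open=[(5,1) g=2 f=10, (5,3) g=2 f=8, (6,1) g=1 f=10, (7,2) g=1 f=10]; closed=[(5,2), (6,2)]

step 1: expand (5,2) (f=8, h=7) → closed; open now [(5,1) g=2 f=10, (5,3) g=2 f=8, (6,1) g=1 f=10, (7,2) g=1 f=10]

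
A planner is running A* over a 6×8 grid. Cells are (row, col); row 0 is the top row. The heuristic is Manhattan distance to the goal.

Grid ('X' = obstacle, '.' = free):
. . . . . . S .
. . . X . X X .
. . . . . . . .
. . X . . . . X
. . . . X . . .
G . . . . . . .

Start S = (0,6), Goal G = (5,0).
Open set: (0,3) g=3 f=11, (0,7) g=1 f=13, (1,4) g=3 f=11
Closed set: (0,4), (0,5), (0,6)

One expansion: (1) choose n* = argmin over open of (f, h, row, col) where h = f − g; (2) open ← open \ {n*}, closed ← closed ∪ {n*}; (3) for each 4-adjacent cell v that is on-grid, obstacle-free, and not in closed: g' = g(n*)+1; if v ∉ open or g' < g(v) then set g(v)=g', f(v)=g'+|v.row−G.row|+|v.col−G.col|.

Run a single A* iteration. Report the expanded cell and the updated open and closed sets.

step 1: expand (0,3) (f=11, h=8) → closed; open now [(0,2) g=4 f=11, (0,7) g=1 f=13, (1,4) g=3 f=11]

expanded=(0,3); open=[(0,2) g=4 f=11, (0,7) g=1 f=13, (1,4) g=3 f=11]; closed=[(0,3), (0,4), (0,5), (0,6)]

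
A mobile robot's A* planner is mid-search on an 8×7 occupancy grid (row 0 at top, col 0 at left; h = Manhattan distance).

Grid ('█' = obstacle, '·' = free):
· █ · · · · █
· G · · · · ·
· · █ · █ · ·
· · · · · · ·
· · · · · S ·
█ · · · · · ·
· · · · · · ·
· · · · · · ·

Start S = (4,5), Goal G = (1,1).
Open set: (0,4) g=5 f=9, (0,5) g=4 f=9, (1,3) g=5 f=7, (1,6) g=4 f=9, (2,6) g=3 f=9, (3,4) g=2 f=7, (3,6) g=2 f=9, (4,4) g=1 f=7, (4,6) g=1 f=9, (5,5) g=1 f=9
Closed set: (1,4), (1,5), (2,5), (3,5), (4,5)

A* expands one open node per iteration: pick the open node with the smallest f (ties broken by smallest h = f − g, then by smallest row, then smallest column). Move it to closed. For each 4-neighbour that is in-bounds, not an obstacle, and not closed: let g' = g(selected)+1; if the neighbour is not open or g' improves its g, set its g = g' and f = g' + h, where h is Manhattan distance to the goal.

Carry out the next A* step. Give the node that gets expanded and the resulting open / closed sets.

expanded=(1,3); open=[(0,3) g=6 f=9, (0,4) g=5 f=9, (0,5) g=4 f=9, (1,2) g=6 f=7, (1,6) g=4 f=9, (2,3) g=6 f=9, (2,6) g=3 f=9, (3,4) g=2 f=7, (3,6) g=2 f=9, (4,4) g=1 f=7, (4,6) g=1 f=9, (5,5) g=1 f=9]; closed=[(1,3), (1,4), (1,5), (2,5), (3,5), (4,5)]

step 1: expand (1,3) (f=7, h=2) → closed; open now [(0,3) g=6 f=9, (0,4) g=5 f=9, (0,5) g=4 f=9, (1,2) g=6 f=7, (1,6) g=4 f=9, (2,3) g=6 f=9, (2,6) g=3 f=9, (3,4) g=2 f=7, (3,6) g=2 f=9, (4,4) g=1 f=7, (4,6) g=1 f=9, (5,5) g=1 f=9]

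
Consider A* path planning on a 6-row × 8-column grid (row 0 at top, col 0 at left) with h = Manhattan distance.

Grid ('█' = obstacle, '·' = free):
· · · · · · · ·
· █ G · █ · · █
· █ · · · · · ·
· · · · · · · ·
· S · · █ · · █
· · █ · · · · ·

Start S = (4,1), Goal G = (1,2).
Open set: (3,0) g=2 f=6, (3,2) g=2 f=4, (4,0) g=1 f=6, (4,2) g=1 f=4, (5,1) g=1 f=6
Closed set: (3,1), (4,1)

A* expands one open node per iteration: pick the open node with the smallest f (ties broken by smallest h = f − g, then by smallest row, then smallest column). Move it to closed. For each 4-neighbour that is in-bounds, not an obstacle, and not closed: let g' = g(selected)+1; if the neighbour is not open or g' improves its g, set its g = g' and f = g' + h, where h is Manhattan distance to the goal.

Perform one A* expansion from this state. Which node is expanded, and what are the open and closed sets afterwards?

step 1: expand (3,2) (f=4, h=2) → closed; open now [(2,2) g=3 f=4, (3,0) g=2 f=6, (3,3) g=3 f=6, (4,0) g=1 f=6, (4,2) g=1 f=4, (5,1) g=1 f=6]

expanded=(3,2); open=[(2,2) g=3 f=4, (3,0) g=2 f=6, (3,3) g=3 f=6, (4,0) g=1 f=6, (4,2) g=1 f=4, (5,1) g=1 f=6]; closed=[(3,1), (3,2), (4,1)]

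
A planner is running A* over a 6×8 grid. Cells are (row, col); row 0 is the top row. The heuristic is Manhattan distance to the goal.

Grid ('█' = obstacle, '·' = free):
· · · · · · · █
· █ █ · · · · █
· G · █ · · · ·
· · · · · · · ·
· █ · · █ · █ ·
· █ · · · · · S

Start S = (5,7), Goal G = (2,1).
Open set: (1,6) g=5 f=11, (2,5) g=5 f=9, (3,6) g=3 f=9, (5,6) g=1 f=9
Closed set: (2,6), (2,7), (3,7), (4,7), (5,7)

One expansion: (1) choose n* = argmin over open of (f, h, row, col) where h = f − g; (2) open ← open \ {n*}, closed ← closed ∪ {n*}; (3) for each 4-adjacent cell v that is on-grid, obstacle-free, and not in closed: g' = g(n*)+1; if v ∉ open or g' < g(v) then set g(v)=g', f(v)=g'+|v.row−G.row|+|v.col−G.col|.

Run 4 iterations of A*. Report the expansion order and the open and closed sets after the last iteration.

step 1: expand (2,5) (f=9, h=4) → closed; open now [(1,5) g=6 f=11, (1,6) g=5 f=11, (2,4) g=6 f=9, (3,5) g=6 f=11, (3,6) g=3 f=9, (5,6) g=1 f=9]
step 2: expand (2,4) (f=9, h=3) → closed; open now [(1,4) g=7 f=11, (1,5) g=6 f=11, (1,6) g=5 f=11, (3,4) g=7 f=11, (3,5) g=6 f=11, (3,6) g=3 f=9, (5,6) g=1 f=9]
step 3: expand (3,6) (f=9, h=6) → closed; open now [(1,4) g=7 f=11, (1,5) g=6 f=11, (1,6) g=5 f=11, (3,4) g=7 f=11, (3,5) g=4 f=9, (5,6) g=1 f=9]
step 4: expand (3,5) (f=9, h=5) → closed; open now [(1,4) g=7 f=11, (1,5) g=6 f=11, (1,6) g=5 f=11, (3,4) g=5 f=9, (4,5) g=5 f=11, (5,6) g=1 f=9]

order=[(2,5) → (2,4) → (3,6) → (3,5)]; open=[(1,4) g=7 f=11, (1,5) g=6 f=11, (1,6) g=5 f=11, (3,4) g=5 f=9, (4,5) g=5 f=11, (5,6) g=1 f=9]; closed=[(2,4), (2,5), (2,6), (2,7), (3,5), (3,6), (3,7), (4,7), (5,7)]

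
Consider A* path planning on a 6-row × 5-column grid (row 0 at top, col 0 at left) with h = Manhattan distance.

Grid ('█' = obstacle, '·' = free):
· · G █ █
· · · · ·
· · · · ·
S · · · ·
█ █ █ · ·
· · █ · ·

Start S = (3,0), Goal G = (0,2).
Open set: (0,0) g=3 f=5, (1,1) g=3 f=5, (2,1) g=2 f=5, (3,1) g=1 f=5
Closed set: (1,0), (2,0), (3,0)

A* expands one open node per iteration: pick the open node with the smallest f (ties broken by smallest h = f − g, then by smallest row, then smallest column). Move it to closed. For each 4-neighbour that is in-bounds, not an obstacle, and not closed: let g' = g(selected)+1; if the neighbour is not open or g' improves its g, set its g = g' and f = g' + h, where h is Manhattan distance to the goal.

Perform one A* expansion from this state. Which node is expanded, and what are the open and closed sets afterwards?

step 1: expand (0,0) (f=5, h=2) → closed; open now [(0,1) g=4 f=5, (1,1) g=3 f=5, (2,1) g=2 f=5, (3,1) g=1 f=5]

expanded=(0,0); open=[(0,1) g=4 f=5, (1,1) g=3 f=5, (2,1) g=2 f=5, (3,1) g=1 f=5]; closed=[(0,0), (1,0), (2,0), (3,0)]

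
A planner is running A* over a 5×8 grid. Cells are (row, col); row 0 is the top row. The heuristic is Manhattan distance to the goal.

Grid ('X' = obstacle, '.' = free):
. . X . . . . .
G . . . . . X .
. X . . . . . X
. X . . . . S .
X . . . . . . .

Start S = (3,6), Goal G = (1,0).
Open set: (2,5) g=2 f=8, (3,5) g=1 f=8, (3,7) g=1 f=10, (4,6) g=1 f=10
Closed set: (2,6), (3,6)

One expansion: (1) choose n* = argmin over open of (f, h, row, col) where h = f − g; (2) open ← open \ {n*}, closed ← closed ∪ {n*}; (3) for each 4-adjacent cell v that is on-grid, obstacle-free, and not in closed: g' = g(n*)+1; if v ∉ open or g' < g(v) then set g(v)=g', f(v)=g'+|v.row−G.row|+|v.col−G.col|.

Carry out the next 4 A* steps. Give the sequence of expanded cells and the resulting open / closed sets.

step 1: expand (2,5) (f=8, h=6) → closed; open now [(1,5) g=3 f=8, (2,4) g=3 f=8, (3,5) g=1 f=8, (3,7) g=1 f=10, (4,6) g=1 f=10]
step 2: expand (1,5) (f=8, h=5) → closed; open now [(0,5) g=4 f=10, (1,4) g=4 f=8, (2,4) g=3 f=8, (3,5) g=1 f=8, (3,7) g=1 f=10, (4,6) g=1 f=10]
step 3: expand (1,4) (f=8, h=4) → closed; open now [(0,4) g=5 f=10, (0,5) g=4 f=10, (1,3) g=5 f=8, (2,4) g=3 f=8, (3,5) g=1 f=8, (3,7) g=1 f=10, (4,6) g=1 f=10]
step 4: expand (1,3) (f=8, h=3) → closed; open now [(0,3) g=6 f=10, (0,4) g=5 f=10, (0,5) g=4 f=10, (1,2) g=6 f=8, (2,3) g=6 f=10, (2,4) g=3 f=8, (3,5) g=1 f=8, (3,7) g=1 f=10, (4,6) g=1 f=10]

order=[(2,5) → (1,5) → (1,4) → (1,3)]; open=[(0,3) g=6 f=10, (0,4) g=5 f=10, (0,5) g=4 f=10, (1,2) g=6 f=8, (2,3) g=6 f=10, (2,4) g=3 f=8, (3,5) g=1 f=8, (3,7) g=1 f=10, (4,6) g=1 f=10]; closed=[(1,3), (1,4), (1,5), (2,5), (2,6), (3,6)]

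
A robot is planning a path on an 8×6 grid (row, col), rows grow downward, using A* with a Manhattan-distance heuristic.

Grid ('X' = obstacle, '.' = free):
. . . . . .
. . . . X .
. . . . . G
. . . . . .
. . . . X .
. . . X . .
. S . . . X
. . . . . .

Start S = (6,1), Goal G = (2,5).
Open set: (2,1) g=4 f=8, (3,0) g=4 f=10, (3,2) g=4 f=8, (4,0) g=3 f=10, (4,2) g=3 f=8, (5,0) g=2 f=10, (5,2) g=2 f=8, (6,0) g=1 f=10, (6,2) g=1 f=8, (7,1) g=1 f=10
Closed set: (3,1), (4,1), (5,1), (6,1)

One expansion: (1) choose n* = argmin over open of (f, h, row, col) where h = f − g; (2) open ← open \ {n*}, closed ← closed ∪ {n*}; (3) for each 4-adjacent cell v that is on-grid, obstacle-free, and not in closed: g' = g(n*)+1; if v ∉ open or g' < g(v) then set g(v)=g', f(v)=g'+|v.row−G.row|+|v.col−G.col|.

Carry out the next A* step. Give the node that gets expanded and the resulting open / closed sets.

step 1: expand (2,1) (f=8, h=4) → closed; open now [(1,1) g=5 f=10, (2,0) g=5 f=10, (2,2) g=5 f=8, (3,0) g=4 f=10, (3,2) g=4 f=8, (4,0) g=3 f=10, (4,2) g=3 f=8, (5,0) g=2 f=10, (5,2) g=2 f=8, (6,0) g=1 f=10, (6,2) g=1 f=8, (7,1) g=1 f=10]

expanded=(2,1); open=[(1,1) g=5 f=10, (2,0) g=5 f=10, (2,2) g=5 f=8, (3,0) g=4 f=10, (3,2) g=4 f=8, (4,0) g=3 f=10, (4,2) g=3 f=8, (5,0) g=2 f=10, (5,2) g=2 f=8, (6,0) g=1 f=10, (6,2) g=1 f=8, (7,1) g=1 f=10]; closed=[(2,1), (3,1), (4,1), (5,1), (6,1)]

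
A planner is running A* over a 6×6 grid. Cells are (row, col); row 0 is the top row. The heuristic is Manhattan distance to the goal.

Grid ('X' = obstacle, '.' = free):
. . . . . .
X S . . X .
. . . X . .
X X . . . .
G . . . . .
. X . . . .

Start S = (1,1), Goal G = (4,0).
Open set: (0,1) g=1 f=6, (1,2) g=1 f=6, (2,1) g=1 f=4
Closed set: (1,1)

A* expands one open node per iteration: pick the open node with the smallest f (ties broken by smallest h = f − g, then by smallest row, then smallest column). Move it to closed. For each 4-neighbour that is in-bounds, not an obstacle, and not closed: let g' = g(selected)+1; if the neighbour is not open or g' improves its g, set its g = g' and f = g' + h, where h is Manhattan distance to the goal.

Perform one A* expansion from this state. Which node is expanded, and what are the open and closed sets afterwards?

expanded=(2,1); open=[(0,1) g=1 f=6, (1,2) g=1 f=6, (2,0) g=2 f=4, (2,2) g=2 f=6]; closed=[(1,1), (2,1)]

step 1: expand (2,1) (f=4, h=3) → closed; open now [(0,1) g=1 f=6, (1,2) g=1 f=6, (2,0) g=2 f=4, (2,2) g=2 f=6]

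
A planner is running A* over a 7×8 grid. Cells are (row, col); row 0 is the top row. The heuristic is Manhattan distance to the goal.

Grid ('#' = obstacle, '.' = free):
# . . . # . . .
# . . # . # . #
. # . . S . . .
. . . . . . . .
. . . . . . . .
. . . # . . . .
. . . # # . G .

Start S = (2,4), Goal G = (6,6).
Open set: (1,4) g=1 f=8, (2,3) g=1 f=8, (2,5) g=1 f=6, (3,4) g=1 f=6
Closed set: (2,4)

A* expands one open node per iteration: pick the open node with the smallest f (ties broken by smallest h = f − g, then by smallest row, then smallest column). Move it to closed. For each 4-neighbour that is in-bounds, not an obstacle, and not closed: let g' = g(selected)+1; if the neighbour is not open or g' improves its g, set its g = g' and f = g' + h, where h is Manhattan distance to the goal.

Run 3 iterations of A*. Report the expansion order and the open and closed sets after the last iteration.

order=[(2,5) → (2,6) → (3,6)]; open=[(1,4) g=1 f=8, (1,6) g=3 f=8, (2,3) g=1 f=8, (2,7) g=3 f=8, (3,4) g=1 f=6, (3,5) g=2 f=6, (3,7) g=4 f=8, (4,6) g=4 f=6]; closed=[(2,4), (2,5), (2,6), (3,6)]

step 1: expand (2,5) (f=6, h=5) → closed; open now [(1,4) g=1 f=8, (2,3) g=1 f=8, (2,6) g=2 f=6, (3,4) g=1 f=6, (3,5) g=2 f=6]
step 2: expand (2,6) (f=6, h=4) → closed; open now [(1,4) g=1 f=8, (1,6) g=3 f=8, (2,3) g=1 f=8, (2,7) g=3 f=8, (3,4) g=1 f=6, (3,5) g=2 f=6, (3,6) g=3 f=6]
step 3: expand (3,6) (f=6, h=3) → closed; open now [(1,4) g=1 f=8, (1,6) g=3 f=8, (2,3) g=1 f=8, (2,7) g=3 f=8, (3,4) g=1 f=6, (3,5) g=2 f=6, (3,7) g=4 f=8, (4,6) g=4 f=6]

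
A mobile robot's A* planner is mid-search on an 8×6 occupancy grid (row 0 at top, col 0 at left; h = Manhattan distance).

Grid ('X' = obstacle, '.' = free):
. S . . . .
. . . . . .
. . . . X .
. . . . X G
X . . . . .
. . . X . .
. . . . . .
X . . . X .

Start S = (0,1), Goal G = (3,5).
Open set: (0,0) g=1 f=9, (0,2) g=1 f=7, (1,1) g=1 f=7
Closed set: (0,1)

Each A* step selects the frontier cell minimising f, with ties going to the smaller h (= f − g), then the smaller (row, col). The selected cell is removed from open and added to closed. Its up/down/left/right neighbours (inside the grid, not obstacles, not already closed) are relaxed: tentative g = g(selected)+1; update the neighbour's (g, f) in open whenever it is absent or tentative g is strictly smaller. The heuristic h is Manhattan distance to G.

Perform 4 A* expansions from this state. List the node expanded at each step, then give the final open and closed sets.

order=[(0,2) → (0,3) → (0,4) → (0,5)]; open=[(0,0) g=1 f=9, (1,1) g=1 f=7, (1,2) g=2 f=7, (1,3) g=3 f=7, (1,4) g=4 f=7, (1,5) g=5 f=7]; closed=[(0,1), (0,2), (0,3), (0,4), (0,5)]

step 1: expand (0,2) (f=7, h=6) → closed; open now [(0,0) g=1 f=9, (0,3) g=2 f=7, (1,1) g=1 f=7, (1,2) g=2 f=7]
step 2: expand (0,3) (f=7, h=5) → closed; open now [(0,0) g=1 f=9, (0,4) g=3 f=7, (1,1) g=1 f=7, (1,2) g=2 f=7, (1,3) g=3 f=7]
step 3: expand (0,4) (f=7, h=4) → closed; open now [(0,0) g=1 f=9, (0,5) g=4 f=7, (1,1) g=1 f=7, (1,2) g=2 f=7, (1,3) g=3 f=7, (1,4) g=4 f=7]
step 4: expand (0,5) (f=7, h=3) → closed; open now [(0,0) g=1 f=9, (1,1) g=1 f=7, (1,2) g=2 f=7, (1,3) g=3 f=7, (1,4) g=4 f=7, (1,5) g=5 f=7]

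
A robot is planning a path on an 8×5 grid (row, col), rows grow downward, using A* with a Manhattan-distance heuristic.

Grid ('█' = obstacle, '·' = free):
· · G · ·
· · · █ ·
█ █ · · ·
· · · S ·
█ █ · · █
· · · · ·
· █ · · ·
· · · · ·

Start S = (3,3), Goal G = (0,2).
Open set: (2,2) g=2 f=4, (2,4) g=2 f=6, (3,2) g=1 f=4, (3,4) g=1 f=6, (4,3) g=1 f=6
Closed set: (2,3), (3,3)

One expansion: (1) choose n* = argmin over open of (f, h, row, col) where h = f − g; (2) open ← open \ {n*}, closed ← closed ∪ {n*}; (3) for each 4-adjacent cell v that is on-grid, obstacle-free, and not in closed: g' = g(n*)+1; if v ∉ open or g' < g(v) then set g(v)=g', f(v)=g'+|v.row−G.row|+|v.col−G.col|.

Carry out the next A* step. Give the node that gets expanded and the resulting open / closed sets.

expanded=(2,2); open=[(1,2) g=3 f=4, (2,4) g=2 f=6, (3,2) g=1 f=4, (3,4) g=1 f=6, (4,3) g=1 f=6]; closed=[(2,2), (2,3), (3,3)]

step 1: expand (2,2) (f=4, h=2) → closed; open now [(1,2) g=3 f=4, (2,4) g=2 f=6, (3,2) g=1 f=4, (3,4) g=1 f=6, (4,3) g=1 f=6]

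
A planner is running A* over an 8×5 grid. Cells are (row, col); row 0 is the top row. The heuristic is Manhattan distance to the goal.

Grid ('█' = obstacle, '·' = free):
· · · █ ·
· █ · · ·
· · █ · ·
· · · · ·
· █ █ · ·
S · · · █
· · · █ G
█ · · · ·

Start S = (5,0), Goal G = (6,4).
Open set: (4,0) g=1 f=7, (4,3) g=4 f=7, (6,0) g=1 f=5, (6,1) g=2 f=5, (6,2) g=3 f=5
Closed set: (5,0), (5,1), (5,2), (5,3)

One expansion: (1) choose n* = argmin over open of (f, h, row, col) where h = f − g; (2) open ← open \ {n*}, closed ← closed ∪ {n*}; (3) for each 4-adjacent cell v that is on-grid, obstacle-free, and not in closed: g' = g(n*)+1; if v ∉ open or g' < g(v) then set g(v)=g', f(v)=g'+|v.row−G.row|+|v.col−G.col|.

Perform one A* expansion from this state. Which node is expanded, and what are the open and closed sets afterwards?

step 1: expand (6,2) (f=5, h=2) → closed; open now [(4,0) g=1 f=7, (4,3) g=4 f=7, (6,0) g=1 f=5, (6,1) g=2 f=5, (7,2) g=4 f=7]

expanded=(6,2); open=[(4,0) g=1 f=7, (4,3) g=4 f=7, (6,0) g=1 f=5, (6,1) g=2 f=5, (7,2) g=4 f=7]; closed=[(5,0), (5,1), (5,2), (5,3), (6,2)]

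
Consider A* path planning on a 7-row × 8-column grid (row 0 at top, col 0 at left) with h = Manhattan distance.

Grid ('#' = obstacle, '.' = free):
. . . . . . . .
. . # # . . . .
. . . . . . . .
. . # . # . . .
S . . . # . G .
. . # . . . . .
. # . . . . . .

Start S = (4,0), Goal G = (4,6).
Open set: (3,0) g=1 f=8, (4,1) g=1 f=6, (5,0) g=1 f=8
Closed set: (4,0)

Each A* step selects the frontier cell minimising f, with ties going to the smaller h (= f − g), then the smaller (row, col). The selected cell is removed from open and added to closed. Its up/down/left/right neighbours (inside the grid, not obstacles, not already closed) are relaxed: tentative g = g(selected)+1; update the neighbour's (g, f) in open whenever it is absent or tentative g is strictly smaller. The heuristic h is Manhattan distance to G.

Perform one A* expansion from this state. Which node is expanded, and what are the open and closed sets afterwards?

expanded=(4,1); open=[(3,0) g=1 f=8, (3,1) g=2 f=8, (4,2) g=2 f=6, (5,0) g=1 f=8, (5,1) g=2 f=8]; closed=[(4,0), (4,1)]

step 1: expand (4,1) (f=6, h=5) → closed; open now [(3,0) g=1 f=8, (3,1) g=2 f=8, (4,2) g=2 f=6, (5,0) g=1 f=8, (5,1) g=2 f=8]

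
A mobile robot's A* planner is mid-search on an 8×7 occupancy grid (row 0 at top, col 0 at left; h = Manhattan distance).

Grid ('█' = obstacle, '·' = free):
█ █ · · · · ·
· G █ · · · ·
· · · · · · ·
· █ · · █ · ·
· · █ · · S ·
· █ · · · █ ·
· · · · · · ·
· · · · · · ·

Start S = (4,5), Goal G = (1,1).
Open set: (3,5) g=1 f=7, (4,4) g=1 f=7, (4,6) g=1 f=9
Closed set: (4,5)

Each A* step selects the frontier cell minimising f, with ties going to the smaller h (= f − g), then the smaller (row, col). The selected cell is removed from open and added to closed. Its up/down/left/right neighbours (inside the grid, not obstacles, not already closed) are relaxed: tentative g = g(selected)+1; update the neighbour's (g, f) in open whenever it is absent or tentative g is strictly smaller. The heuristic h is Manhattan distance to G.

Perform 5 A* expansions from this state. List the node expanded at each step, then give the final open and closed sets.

order=[(3,5) → (2,5) → (1,5) → (1,4) → (1,3)]; open=[(0,3) g=6 f=9, (0,4) g=5 f=9, (0,5) g=4 f=9, (1,6) g=4 f=9, (2,3) g=6 f=9, (2,4) g=3 f=7, (2,6) g=3 f=9, (3,6) g=2 f=9, (4,4) g=1 f=7, (4,6) g=1 f=9]; closed=[(1,3), (1,4), (1,5), (2,5), (3,5), (4,5)]

step 1: expand (3,5) (f=7, h=6) → closed; open now [(2,5) g=2 f=7, (3,6) g=2 f=9, (4,4) g=1 f=7, (4,6) g=1 f=9]
step 2: expand (2,5) (f=7, h=5) → closed; open now [(1,5) g=3 f=7, (2,4) g=3 f=7, (2,6) g=3 f=9, (3,6) g=2 f=9, (4,4) g=1 f=7, (4,6) g=1 f=9]
step 3: expand (1,5) (f=7, h=4) → closed; open now [(0,5) g=4 f=9, (1,4) g=4 f=7, (1,6) g=4 f=9, (2,4) g=3 f=7, (2,6) g=3 f=9, (3,6) g=2 f=9, (4,4) g=1 f=7, (4,6) g=1 f=9]
step 4: expand (1,4) (f=7, h=3) → closed; open now [(0,4) g=5 f=9, (0,5) g=4 f=9, (1,3) g=5 f=7, (1,6) g=4 f=9, (2,4) g=3 f=7, (2,6) g=3 f=9, (3,6) g=2 f=9, (4,4) g=1 f=7, (4,6) g=1 f=9]
step 5: expand (1,3) (f=7, h=2) → closed; open now [(0,3) g=6 f=9, (0,4) g=5 f=9, (0,5) g=4 f=9, (1,6) g=4 f=9, (2,3) g=6 f=9, (2,4) g=3 f=7, (2,6) g=3 f=9, (3,6) g=2 f=9, (4,4) g=1 f=7, (4,6) g=1 f=9]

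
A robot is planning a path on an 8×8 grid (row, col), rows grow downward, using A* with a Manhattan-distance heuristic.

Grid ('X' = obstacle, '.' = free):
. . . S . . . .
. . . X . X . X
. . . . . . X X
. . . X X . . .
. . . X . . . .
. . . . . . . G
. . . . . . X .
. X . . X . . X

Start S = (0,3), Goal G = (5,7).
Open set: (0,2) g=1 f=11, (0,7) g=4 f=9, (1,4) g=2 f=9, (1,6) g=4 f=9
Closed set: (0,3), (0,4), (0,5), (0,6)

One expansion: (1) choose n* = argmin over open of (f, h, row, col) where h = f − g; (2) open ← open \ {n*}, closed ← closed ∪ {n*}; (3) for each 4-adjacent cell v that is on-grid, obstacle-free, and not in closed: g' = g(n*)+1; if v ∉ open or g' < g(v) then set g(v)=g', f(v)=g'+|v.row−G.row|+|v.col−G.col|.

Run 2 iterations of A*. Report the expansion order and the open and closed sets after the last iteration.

step 1: expand (0,7) (f=9, h=5) → closed; open now [(0,2) g=1 f=11, (1,4) g=2 f=9, (1,6) g=4 f=9]
step 2: expand (1,6) (f=9, h=5) → closed; open now [(0,2) g=1 f=11, (1,4) g=2 f=9]

order=[(0,7) → (1,6)]; open=[(0,2) g=1 f=11, (1,4) g=2 f=9]; closed=[(0,3), (0,4), (0,5), (0,6), (0,7), (1,6)]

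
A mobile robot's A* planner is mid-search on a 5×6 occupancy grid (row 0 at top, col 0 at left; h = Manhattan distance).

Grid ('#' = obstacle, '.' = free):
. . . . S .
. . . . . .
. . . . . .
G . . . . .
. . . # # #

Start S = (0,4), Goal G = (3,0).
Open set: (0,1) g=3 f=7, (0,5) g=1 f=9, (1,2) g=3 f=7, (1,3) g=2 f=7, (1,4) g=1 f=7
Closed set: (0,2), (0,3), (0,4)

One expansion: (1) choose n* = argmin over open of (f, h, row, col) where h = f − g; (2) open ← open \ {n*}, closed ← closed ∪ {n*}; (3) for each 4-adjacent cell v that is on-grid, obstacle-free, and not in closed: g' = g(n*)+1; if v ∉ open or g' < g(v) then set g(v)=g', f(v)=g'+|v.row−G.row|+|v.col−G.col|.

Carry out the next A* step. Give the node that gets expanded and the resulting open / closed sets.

step 1: expand (0,1) (f=7, h=4) → closed; open now [(0,0) g=4 f=7, (0,5) g=1 f=9, (1,1) g=4 f=7, (1,2) g=3 f=7, (1,3) g=2 f=7, (1,4) g=1 f=7]

expanded=(0,1); open=[(0,0) g=4 f=7, (0,5) g=1 f=9, (1,1) g=4 f=7, (1,2) g=3 f=7, (1,3) g=2 f=7, (1,4) g=1 f=7]; closed=[(0,1), (0,2), (0,3), (0,4)]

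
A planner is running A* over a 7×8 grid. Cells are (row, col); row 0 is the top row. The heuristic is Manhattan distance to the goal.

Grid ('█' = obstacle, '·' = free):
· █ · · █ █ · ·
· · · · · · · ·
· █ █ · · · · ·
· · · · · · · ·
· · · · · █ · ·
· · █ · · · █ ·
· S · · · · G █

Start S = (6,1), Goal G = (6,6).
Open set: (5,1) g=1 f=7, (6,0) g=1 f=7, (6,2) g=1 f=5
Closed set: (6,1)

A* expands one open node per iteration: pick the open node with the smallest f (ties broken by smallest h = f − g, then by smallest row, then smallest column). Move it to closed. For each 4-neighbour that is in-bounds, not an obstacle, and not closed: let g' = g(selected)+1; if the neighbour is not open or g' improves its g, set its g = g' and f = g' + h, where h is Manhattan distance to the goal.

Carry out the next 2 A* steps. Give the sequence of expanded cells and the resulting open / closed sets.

order=[(6,2) → (6,3)]; open=[(5,1) g=1 f=7, (5,3) g=3 f=7, (6,0) g=1 f=7, (6,4) g=3 f=5]; closed=[(6,1), (6,2), (6,3)]

step 1: expand (6,2) (f=5, h=4) → closed; open now [(5,1) g=1 f=7, (6,0) g=1 f=7, (6,3) g=2 f=5]
step 2: expand (6,3) (f=5, h=3) → closed; open now [(5,1) g=1 f=7, (5,3) g=3 f=7, (6,0) g=1 f=7, (6,4) g=3 f=5]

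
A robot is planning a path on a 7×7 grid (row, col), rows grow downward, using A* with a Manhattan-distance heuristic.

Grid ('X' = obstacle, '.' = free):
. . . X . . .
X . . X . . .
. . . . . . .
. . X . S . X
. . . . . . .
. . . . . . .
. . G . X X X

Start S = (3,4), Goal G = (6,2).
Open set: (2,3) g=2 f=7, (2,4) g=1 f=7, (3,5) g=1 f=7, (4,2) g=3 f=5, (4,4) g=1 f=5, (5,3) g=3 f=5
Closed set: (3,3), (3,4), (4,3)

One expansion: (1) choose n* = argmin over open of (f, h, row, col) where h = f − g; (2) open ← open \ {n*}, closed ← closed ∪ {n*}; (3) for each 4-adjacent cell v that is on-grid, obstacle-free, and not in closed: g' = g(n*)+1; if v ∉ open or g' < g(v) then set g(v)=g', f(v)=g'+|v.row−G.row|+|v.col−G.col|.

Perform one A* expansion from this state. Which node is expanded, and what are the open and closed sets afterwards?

step 1: expand (4,2) (f=5, h=2) → closed; open now [(2,3) g=2 f=7, (2,4) g=1 f=7, (3,5) g=1 f=7, (4,1) g=4 f=7, (4,4) g=1 f=5, (5,2) g=4 f=5, (5,3) g=3 f=5]

expanded=(4,2); open=[(2,3) g=2 f=7, (2,4) g=1 f=7, (3,5) g=1 f=7, (4,1) g=4 f=7, (4,4) g=1 f=5, (5,2) g=4 f=5, (5,3) g=3 f=5]; closed=[(3,3), (3,4), (4,2), (4,3)]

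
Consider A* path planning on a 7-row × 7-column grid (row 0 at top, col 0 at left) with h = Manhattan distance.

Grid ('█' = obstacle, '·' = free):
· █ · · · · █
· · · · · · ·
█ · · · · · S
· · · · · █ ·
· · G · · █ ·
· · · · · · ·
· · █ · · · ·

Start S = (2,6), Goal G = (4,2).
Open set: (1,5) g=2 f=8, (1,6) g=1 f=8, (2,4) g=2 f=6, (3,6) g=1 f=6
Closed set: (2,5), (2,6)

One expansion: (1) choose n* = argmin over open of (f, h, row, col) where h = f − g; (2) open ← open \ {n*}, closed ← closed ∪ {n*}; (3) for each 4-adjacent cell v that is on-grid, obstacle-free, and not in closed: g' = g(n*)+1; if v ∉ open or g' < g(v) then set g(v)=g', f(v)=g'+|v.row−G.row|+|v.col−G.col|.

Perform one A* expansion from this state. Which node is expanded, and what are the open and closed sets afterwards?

step 1: expand (2,4) (f=6, h=4) → closed; open now [(1,4) g=3 f=8, (1,5) g=2 f=8, (1,6) g=1 f=8, (2,3) g=3 f=6, (3,4) g=3 f=6, (3,6) g=1 f=6]

expanded=(2,4); open=[(1,4) g=3 f=8, (1,5) g=2 f=8, (1,6) g=1 f=8, (2,3) g=3 f=6, (3,4) g=3 f=6, (3,6) g=1 f=6]; closed=[(2,4), (2,5), (2,6)]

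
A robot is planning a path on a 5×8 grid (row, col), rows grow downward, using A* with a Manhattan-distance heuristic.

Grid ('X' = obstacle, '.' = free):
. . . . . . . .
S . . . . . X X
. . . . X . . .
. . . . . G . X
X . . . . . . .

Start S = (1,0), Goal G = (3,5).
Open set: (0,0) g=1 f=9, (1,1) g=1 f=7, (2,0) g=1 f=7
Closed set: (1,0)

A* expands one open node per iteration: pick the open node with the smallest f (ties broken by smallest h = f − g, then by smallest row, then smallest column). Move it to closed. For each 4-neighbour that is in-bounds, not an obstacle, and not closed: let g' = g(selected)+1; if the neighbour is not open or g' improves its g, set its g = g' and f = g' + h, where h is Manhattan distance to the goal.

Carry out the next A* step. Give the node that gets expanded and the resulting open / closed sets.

step 1: expand (1,1) (f=7, h=6) → closed; open now [(0,0) g=1 f=9, (0,1) g=2 f=9, (1,2) g=2 f=7, (2,0) g=1 f=7, (2,1) g=2 f=7]

expanded=(1,1); open=[(0,0) g=1 f=9, (0,1) g=2 f=9, (1,2) g=2 f=7, (2,0) g=1 f=7, (2,1) g=2 f=7]; closed=[(1,0), (1,1)]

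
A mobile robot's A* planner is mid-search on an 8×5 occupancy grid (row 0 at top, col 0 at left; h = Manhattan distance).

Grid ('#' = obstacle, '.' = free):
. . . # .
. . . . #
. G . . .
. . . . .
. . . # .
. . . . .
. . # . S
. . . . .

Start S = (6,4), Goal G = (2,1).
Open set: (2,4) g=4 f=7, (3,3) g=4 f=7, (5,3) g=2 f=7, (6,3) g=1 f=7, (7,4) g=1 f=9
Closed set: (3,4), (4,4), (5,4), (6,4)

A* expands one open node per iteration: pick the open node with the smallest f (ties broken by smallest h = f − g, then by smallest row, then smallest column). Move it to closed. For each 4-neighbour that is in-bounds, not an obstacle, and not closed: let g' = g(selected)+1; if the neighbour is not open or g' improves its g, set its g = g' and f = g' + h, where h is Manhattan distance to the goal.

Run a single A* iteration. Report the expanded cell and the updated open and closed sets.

expanded=(2,4); open=[(2,3) g=5 f=7, (3,3) g=4 f=7, (5,3) g=2 f=7, (6,3) g=1 f=7, (7,4) g=1 f=9]; closed=[(2,4), (3,4), (4,4), (5,4), (6,4)]

step 1: expand (2,4) (f=7, h=3) → closed; open now [(2,3) g=5 f=7, (3,3) g=4 f=7, (5,3) g=2 f=7, (6,3) g=1 f=7, (7,4) g=1 f=9]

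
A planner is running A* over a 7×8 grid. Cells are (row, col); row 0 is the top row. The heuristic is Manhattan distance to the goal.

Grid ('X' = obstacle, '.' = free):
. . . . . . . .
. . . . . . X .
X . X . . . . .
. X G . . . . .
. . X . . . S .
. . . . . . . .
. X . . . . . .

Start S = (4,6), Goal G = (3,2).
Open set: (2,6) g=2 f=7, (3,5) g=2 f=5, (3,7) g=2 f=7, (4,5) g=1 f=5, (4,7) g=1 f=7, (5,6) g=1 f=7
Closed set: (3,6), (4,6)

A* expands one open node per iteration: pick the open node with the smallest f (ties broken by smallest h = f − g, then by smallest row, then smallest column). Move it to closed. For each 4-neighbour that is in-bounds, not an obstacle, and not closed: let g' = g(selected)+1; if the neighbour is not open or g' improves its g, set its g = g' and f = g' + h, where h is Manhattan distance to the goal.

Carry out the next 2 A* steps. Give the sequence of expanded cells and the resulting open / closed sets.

order=[(3,5) → (3,4)]; open=[(2,4) g=4 f=7, (2,5) g=3 f=7, (2,6) g=2 f=7, (3,3) g=4 f=5, (3,7) g=2 f=7, (4,4) g=4 f=7, (4,5) g=1 f=5, (4,7) g=1 f=7, (5,6) g=1 f=7]; closed=[(3,4), (3,5), (3,6), (4,6)]

step 1: expand (3,5) (f=5, h=3) → closed; open now [(2,5) g=3 f=7, (2,6) g=2 f=7, (3,4) g=3 f=5, (3,7) g=2 f=7, (4,5) g=1 f=5, (4,7) g=1 f=7, (5,6) g=1 f=7]
step 2: expand (3,4) (f=5, h=2) → closed; open now [(2,4) g=4 f=7, (2,5) g=3 f=7, (2,6) g=2 f=7, (3,3) g=4 f=5, (3,7) g=2 f=7, (4,4) g=4 f=7, (4,5) g=1 f=5, (4,7) g=1 f=7, (5,6) g=1 f=7]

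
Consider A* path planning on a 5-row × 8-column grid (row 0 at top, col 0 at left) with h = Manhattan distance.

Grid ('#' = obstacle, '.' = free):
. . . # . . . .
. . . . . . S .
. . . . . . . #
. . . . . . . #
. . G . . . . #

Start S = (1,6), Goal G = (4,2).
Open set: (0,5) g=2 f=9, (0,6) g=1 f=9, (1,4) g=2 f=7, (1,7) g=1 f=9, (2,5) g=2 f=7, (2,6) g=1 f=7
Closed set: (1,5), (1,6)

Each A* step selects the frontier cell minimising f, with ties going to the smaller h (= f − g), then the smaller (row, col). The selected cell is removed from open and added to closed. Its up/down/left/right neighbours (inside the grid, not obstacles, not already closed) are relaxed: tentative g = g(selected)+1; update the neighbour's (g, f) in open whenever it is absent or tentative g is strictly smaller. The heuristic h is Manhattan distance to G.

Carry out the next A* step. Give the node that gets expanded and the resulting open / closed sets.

expanded=(1,4); open=[(0,4) g=3 f=9, (0,5) g=2 f=9, (0,6) g=1 f=9, (1,3) g=3 f=7, (1,7) g=1 f=9, (2,4) g=3 f=7, (2,5) g=2 f=7, (2,6) g=1 f=7]; closed=[(1,4), (1,5), (1,6)]

step 1: expand (1,4) (f=7, h=5) → closed; open now [(0,4) g=3 f=9, (0,5) g=2 f=9, (0,6) g=1 f=9, (1,3) g=3 f=7, (1,7) g=1 f=9, (2,4) g=3 f=7, (2,5) g=2 f=7, (2,6) g=1 f=7]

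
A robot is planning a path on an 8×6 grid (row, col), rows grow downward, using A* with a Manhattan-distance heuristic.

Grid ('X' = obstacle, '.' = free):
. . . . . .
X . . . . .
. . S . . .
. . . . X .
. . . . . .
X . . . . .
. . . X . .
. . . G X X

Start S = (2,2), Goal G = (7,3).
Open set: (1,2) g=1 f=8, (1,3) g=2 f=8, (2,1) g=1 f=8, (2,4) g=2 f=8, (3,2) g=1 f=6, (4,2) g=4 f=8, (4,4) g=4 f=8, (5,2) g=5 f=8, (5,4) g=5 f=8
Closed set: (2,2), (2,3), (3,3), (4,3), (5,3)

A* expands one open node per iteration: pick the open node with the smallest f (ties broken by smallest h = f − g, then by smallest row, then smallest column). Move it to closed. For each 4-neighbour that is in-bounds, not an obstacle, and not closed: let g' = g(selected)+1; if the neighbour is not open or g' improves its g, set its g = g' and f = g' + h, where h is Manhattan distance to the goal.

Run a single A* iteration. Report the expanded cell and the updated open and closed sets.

step 1: expand (3,2) (f=6, h=5) → closed; open now [(1,2) g=1 f=8, (1,3) g=2 f=8, (2,1) g=1 f=8, (2,4) g=2 f=8, (3,1) g=2 f=8, (4,2) g=2 f=6, (4,4) g=4 f=8, (5,2) g=5 f=8, (5,4) g=5 f=8]

expanded=(3,2); open=[(1,2) g=1 f=8, (1,3) g=2 f=8, (2,1) g=1 f=8, (2,4) g=2 f=8, (3,1) g=2 f=8, (4,2) g=2 f=6, (4,4) g=4 f=8, (5,2) g=5 f=8, (5,4) g=5 f=8]; closed=[(2,2), (2,3), (3,2), (3,3), (4,3), (5,3)]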